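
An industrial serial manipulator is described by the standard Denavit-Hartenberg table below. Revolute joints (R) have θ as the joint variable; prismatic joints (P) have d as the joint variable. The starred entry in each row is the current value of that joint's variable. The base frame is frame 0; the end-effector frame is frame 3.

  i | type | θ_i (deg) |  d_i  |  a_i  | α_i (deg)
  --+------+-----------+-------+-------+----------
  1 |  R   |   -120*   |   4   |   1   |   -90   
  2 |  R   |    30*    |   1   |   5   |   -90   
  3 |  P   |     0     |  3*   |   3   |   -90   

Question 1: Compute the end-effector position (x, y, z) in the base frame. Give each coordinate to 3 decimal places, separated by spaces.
after link 1: o_1 = (-0.5000, -0.8660, 4.0000)
after link 2: o_2 = (-1.7990, -5.1160, 1.5000)
after link 3: o_3 = (-2.3481, -6.0670, -2.5981)

-2.348 -6.067 -2.598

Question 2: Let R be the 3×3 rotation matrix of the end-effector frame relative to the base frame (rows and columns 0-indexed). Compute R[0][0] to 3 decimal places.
-0.433

End-effector x-axis (col 0 of R) = (-0.4330,-0.7500,-0.5000)
R[0][0] = -0.4330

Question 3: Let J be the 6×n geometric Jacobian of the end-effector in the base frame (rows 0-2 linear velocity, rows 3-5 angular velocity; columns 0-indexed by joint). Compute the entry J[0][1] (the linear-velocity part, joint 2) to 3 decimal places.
axis z_1 = (0.8660,-0.5000,0.0000); lever o_n−o_1 = (-1.8481,-5.2010,-6.5981)
cross product → J_v[:, 1] = (3.2990,5.7141,-5.4282)
J_ω[:, 1] = z_1
entry J[0][1] = 3.2990

3.299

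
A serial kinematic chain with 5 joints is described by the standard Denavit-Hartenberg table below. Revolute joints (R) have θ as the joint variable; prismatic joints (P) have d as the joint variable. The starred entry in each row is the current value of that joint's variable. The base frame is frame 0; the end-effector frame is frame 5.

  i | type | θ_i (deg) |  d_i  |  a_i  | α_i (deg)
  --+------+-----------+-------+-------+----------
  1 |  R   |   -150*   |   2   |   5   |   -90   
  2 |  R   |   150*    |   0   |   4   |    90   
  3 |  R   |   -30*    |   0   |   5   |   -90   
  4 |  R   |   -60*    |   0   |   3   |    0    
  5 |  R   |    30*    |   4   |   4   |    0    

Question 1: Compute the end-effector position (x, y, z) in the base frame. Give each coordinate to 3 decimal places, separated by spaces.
3.892 4.000 -9.297

after link 1: o_1 = (-4.3301, -2.5000, 2.0000)
after link 2: o_2 = (-1.3301, -0.7679, 0.0000)
after link 3: o_3 = (0.6675, 3.2721, -2.1651)
after link 4: o_4 = (0.1417, 3.8346, -5.0646)
after link 5: o_5 = (3.8917, 3.9997, -9.2966)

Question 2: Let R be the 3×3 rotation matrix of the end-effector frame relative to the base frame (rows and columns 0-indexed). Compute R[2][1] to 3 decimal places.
0.533

End-effector y-axis (col 1 of R) = (0.5748,0.6205,0.5335)
R[2][1] = 0.5335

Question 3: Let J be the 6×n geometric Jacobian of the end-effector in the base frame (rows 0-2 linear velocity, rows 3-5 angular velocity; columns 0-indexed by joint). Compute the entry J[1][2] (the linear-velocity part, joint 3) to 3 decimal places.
axis z_2 = (-0.4330,-0.2500,-0.8660); lever o_n−o_2 = (5.2219,4.7676,-9.2966)
cross product → J_v[:, 2] = (6.4530,-8.5478,-0.7590)
J_ω[:, 2] = z_2
entry J[1][2] = -8.5478

-8.548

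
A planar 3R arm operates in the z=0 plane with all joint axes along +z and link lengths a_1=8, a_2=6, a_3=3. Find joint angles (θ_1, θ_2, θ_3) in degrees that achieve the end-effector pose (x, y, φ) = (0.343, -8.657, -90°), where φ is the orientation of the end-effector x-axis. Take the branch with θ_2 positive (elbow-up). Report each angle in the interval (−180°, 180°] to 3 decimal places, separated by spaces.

wrist centre = target − a_3·(cos φ, sin φ) = (0.3430, -5.6570)
cos θ_2 = (32.1193−8²−6²)/(2·8·6) = -0.7071; θ_2 = 134.9987° (elbow-up)
β = atan2(-5.6570,0.3430) = -86.5302°; ψ = atan2(4.2427,3.7575) = 48.4712°
θ_1 = β − ψ = -135.0015°
θ_3 = φ − θ_1 − θ_2 = -89.9972° (wrapped to (-180°,180°])

-135.001 134.999 -89.997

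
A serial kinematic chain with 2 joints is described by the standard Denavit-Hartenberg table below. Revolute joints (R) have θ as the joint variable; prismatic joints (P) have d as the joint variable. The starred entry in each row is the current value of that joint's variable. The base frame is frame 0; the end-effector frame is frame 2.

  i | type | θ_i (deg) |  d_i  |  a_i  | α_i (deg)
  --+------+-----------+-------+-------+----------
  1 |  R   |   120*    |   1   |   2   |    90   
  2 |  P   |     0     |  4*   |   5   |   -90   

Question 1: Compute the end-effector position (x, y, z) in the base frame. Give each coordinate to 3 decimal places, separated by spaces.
after link 1: o_1 = (-1.0000, 1.7321, 1.0000)
after link 2: o_2 = (-0.0359, 8.0622, 1.0000)

-0.036 8.062 1.000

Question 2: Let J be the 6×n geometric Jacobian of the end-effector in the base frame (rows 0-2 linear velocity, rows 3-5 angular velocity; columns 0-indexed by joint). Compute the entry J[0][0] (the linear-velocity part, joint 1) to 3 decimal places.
axis z_0 = ẑ; lever o_n−o_0 = (-0.0359,8.0622,1.0000)
cross product → J_v[:, 0] = (-8.0622,-0.0359,0.0000)
J_ω[:, 0] = z_0
entry J[0][0] = -8.0622

-8.062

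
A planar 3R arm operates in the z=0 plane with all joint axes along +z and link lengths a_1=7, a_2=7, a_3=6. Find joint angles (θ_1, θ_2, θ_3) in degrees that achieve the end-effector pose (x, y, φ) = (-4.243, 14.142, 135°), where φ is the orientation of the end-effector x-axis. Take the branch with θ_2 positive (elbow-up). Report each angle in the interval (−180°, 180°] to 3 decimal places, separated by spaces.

wrist centre = target − a_3·(cos φ, sin φ) = (-0.0004, 9.8994)
cos θ_2 = (97.9973−7²−7²)/(2·7·7) = -0.0000; θ_2 = 90.0016° (elbow-up)
β = atan2(9.8994,-0.0004) = 90.0021°; ψ = atan2(7.0000,6.9998) = 45.0008°
θ_1 = β − ψ = 45.0013°
θ_3 = φ − θ_1 − θ_2 = -0.0029° (wrapped to (-180°,180°])

45.001 90.002 -0.003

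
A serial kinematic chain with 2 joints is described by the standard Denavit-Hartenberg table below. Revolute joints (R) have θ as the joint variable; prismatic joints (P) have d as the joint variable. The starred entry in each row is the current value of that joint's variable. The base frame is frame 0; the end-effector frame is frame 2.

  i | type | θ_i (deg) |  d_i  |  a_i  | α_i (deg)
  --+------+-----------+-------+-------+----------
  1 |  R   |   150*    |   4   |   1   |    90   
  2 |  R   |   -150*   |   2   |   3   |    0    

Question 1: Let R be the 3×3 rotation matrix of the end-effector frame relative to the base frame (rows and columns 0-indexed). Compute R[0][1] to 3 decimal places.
-0.433

End-effector y-axis (col 1 of R) = (-0.4330,0.2500,-0.8660)
R[0][1] = -0.4330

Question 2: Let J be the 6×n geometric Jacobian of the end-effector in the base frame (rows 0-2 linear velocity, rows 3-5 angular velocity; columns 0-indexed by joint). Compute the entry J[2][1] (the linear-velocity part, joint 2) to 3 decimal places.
-2.598

axis z_1 = (0.5000,0.8660,0.0000); lever o_n−o_1 = (3.2500,0.4330,-1.5000)
cross product → J_v[:, 1] = (-1.2990,0.7500,-2.5981)
J_ω[:, 1] = z_1
entry J[2][1] = -2.5981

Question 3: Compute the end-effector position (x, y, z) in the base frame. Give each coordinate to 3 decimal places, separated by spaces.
2.384 0.933 2.500

after link 1: o_1 = (-0.8660, 0.5000, 4.0000)
after link 2: o_2 = (2.3840, 0.9330, 2.5000)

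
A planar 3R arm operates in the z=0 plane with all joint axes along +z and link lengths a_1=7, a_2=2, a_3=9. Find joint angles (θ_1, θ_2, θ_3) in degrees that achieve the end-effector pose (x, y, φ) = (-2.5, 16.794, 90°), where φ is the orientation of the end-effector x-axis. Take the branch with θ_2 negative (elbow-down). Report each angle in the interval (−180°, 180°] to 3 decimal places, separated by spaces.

120.002 -60.008 30.007

wrist centre = target − a_3·(cos φ, sin φ) = (-2.5000, 7.7940)
cos θ_2 = (66.9964−7²−2²)/(2·7·2) = 0.4999; θ_2 = -60.0084° (elbow-down)
β = atan2(7.7940,-2.5000) = 107.7841°; ψ = atan2(-1.7322,7.9997) = -12.2177°
θ_1 = β − ψ = 120.0019°
θ_3 = φ − θ_1 − θ_2 = 30.0065° (wrapped to (-180°,180°])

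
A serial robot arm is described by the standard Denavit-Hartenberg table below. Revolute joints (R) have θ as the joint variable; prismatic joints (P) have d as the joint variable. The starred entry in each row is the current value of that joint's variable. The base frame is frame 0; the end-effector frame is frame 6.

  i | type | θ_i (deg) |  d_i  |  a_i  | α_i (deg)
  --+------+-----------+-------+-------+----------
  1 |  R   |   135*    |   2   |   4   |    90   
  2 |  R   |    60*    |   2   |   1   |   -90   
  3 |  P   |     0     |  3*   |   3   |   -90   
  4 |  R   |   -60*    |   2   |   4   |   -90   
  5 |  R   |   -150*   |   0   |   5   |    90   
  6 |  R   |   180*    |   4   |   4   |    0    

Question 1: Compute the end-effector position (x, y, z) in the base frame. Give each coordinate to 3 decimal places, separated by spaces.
0.091 4.101 7.946

after link 1: o_1 = (-2.8284, 2.8284, 2.0000)
after link 2: o_2 = (-1.7678, 4.5962, 2.8660)
after link 3: o_3 = (-0.9913, 3.8197, 6.9641)
after link 4: o_4 = (-0.9913, 0.9913, 10.4282)
after link 5: o_5 = (-4.2900, 0.7545, 6.6782)
after link 6: o_6 = (0.0913, 4.1005, 7.9462)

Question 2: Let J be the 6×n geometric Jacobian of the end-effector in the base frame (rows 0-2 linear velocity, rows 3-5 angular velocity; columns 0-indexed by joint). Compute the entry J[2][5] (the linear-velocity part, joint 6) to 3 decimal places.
-2.000

axis z_5 = (0.4356,0.7891,-0.4330); lever o_n−o_5 = (4.3813,3.3461,1.2679)
cross product → J_v[:, 5] = (2.4495,-2.4495,-2.0000)
J_ω[:, 5] = z_5
entry J[2][5] = -2.0000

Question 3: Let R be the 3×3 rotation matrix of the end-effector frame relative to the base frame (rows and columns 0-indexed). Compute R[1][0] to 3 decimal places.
0.047

End-effector x-axis (col 0 of R) = (0.6597,0.0474,0.7500)
R[1][0] = 0.0474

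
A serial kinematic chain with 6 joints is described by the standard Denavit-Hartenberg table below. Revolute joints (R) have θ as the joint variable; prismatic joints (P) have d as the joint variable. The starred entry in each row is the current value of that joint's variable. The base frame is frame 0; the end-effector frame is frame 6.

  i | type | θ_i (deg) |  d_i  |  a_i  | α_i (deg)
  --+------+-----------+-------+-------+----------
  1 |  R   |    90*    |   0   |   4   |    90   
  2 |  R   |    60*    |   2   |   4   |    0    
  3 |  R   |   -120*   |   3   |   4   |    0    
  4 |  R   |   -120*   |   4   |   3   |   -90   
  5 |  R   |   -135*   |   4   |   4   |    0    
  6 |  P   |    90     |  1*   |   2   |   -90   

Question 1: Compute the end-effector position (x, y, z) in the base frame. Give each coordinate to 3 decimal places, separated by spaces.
after link 1: o_1 = (0.0000, 4.0000, 0.0000)
after link 2: o_2 = (2.0000, 6.0000, 3.4641)
after link 3: o_3 = (5.0000, 8.0000, 0.0000)
after link 4: o_4 = (9.0000, 5.0000, -0.0000)
after link 5: o_5 = (11.8284, 7.8284, -4.0000)
after link 6: o_6 = (13.2426, 6.4142, -5.0000)

13.243 6.414 -5.000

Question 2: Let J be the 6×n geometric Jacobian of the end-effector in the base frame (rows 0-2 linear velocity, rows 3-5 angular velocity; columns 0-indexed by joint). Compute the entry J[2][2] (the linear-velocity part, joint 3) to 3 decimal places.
0.414

axis z_2 = (1.0000,-0.0000,0.0000); lever o_n−o_2 = (11.2426,0.4142,-8.4641)
cross product → J_v[:, 2] = (0.0000,8.4641,0.4142)
J_ω[:, 2] = z_2
entry J[2][2] = 0.4142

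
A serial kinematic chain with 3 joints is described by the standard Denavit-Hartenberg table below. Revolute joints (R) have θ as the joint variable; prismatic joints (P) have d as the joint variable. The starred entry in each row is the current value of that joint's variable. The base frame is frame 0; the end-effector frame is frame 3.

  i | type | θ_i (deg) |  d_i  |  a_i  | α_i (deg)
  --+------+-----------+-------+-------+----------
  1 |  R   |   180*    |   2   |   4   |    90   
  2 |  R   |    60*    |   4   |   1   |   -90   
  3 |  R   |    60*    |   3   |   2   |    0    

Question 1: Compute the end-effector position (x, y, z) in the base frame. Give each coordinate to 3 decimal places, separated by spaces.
-2.402 2.268 5.232

after link 1: o_1 = (-4.0000, 0.0000, 2.0000)
after link 2: o_2 = (-4.5000, 4.0000, 2.8660)
after link 3: o_3 = (-2.4019, 2.2679, 5.2321)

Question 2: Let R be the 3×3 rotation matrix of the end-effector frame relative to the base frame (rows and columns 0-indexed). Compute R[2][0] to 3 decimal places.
0.433

End-effector x-axis (col 0 of R) = (-0.2500,-0.8660,0.4330)
R[2][0] = 0.4330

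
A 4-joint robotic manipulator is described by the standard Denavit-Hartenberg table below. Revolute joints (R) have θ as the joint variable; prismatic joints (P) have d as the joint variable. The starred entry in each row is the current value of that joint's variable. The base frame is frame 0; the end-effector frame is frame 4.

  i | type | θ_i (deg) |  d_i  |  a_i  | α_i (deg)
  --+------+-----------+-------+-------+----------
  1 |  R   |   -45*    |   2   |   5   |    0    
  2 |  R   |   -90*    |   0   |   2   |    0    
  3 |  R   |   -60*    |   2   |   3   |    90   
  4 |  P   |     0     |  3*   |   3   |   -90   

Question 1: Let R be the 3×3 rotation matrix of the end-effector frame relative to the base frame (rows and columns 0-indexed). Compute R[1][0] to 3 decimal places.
0.259

End-effector x-axis (col 0 of R) = (-0.9659,0.2588,0.0000)
R[1][0] = 0.2588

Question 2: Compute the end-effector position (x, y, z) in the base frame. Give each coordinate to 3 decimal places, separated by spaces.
after link 1: o_1 = (3.5355, -3.5355, 2.0000)
after link 2: o_2 = (2.1213, -4.9497, 2.0000)
after link 3: o_3 = (-0.7765, -4.1733, 4.0000)
after link 4: o_4 = (-2.8978, -0.4991, 4.0000)

-2.898 -0.499 4.000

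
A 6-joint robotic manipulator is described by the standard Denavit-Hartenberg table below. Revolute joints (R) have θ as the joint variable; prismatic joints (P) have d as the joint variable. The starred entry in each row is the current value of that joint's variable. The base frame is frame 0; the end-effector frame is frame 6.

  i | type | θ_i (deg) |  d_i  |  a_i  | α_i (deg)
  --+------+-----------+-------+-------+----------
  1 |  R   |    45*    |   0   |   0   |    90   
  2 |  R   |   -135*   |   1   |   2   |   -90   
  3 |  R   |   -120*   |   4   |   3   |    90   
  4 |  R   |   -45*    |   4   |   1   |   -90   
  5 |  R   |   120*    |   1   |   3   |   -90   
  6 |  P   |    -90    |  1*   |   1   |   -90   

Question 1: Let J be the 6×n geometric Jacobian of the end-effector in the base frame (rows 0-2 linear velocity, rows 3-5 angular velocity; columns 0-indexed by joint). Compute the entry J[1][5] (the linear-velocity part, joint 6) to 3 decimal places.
0.921

prismatic axis z_5 = (-0.1822,0.9214,-0.3433)
J_v[:, 5] = z_5; J_ω[:, 5] = (0,0,0)
entry J[1][5] = 0.9214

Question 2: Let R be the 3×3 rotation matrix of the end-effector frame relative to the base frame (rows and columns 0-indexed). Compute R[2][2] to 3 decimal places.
-0.905

End-effector z-axis (col 2 of R) = (-0.1969,-0.3763,-0.9053)
R[2][2] = -0.9053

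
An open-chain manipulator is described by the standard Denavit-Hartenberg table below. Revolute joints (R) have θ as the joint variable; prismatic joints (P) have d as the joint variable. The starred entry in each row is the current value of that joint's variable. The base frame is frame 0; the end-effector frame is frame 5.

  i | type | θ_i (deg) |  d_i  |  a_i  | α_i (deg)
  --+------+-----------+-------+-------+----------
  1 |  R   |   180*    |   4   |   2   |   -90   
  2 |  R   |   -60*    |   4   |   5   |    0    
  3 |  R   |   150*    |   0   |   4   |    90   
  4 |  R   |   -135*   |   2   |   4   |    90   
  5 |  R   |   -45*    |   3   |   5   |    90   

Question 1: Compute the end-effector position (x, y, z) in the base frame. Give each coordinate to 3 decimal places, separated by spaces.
after link 1: o_1 = (-2.0000, 0.0000, 4.0000)
after link 2: o_2 = (-4.5000, -4.0000, 8.3301)
after link 3: o_3 = (-4.5000, -4.0000, 4.3301)
after link 4: o_4 = (-6.5000, -1.1716, 7.1586)
after link 5: o_5 = (-2.9645, -0.7929, 11.7799)

-2.964 -0.793 11.780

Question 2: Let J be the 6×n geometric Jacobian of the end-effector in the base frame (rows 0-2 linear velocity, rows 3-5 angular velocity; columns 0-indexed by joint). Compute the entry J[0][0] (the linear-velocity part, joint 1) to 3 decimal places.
axis z_0 = ẑ; lever o_n−o_0 = (-2.9645,-0.7929,11.7799)
cross product → J_v[:, 0] = (0.7929,-2.9645,0.0000)
J_ω[:, 0] = z_0
entry J[0][0] = 0.7929

0.793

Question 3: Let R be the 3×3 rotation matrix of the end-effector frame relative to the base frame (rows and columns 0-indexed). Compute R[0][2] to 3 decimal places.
0.707

End-effector z-axis (col 2 of R) = (0.7071,-0.5000,-0.5000)
R[0][2] = 0.7071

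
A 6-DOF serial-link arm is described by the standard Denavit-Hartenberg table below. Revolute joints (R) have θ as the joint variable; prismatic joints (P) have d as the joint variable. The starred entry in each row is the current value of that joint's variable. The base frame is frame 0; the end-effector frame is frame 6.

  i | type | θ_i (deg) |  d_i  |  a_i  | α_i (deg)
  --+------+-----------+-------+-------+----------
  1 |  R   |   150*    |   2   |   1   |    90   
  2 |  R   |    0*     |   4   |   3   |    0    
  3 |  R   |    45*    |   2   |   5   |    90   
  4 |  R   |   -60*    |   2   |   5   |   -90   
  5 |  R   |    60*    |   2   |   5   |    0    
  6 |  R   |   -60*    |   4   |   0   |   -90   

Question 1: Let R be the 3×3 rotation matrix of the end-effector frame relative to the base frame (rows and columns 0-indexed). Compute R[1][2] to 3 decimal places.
-0.354

End-effector z-axis (col 2 of R) = (0.6124,-0.3536,0.7071)
R[1][2] = -0.3536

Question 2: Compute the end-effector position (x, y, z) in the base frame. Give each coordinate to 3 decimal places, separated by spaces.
-9.325 8.276 13.509

after link 1: o_1 = (-0.8660, 0.5000, 2.0000)
after link 2: o_2 = (-1.4641, 5.4641, 2.0000)
after link 3: o_3 = (-3.5260, 8.9639, 5.5355)
after link 4: o_4 = (-8.4467, 6.8049, 5.8891)
after link 5: o_5 = (-8.2037, 5.3193, 11.0596)
after link 6: o_6 = (-9.3250, 8.2761, 13.5091)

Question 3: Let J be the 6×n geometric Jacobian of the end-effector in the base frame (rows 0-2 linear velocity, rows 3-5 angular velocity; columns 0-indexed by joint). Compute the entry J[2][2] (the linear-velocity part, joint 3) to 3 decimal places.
8.214

axis z_2 = (0.5000,0.8660,0.0000); lever o_n−o_2 = (-7.8609,2.8120,11.5091)
cross product → J_v[:, 2] = (9.9671,-5.7545,8.2138)
J_ω[:, 2] = z_2
entry J[2][2] = 8.2138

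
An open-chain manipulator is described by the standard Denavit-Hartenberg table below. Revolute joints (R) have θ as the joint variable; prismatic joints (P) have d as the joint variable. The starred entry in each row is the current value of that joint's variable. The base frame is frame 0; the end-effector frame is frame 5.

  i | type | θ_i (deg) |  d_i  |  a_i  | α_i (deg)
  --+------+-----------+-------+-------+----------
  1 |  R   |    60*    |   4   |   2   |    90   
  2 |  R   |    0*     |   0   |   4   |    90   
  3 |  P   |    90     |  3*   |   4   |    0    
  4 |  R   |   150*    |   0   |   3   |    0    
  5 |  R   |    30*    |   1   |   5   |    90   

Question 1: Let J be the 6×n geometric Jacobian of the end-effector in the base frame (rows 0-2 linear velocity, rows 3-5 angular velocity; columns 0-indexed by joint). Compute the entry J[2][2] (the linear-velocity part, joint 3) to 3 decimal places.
prismatic axis z_2 = (0.0000,-0.0000,-1.0000)
J_v[:, 2] = z_2; J_ω[:, 2] = (0,0,0)
entry J[2][2] = -1.0000

-1.000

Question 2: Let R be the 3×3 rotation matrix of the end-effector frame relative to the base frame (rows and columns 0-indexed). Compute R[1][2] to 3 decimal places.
End-effector z-axis (col 2 of R) = (-0.5000,-0.8660,-0.0000)
R[1][2] = -0.8660

-0.866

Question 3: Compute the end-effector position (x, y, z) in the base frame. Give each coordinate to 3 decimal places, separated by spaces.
-0.866 5.696 -0.000

after link 1: o_1 = (1.0000, 1.7321, 4.0000)
after link 2: o_2 = (3.0000, 5.1962, 4.0000)
after link 3: o_3 = (6.4641, 3.1962, 1.0000)
after link 4: o_4 = (3.4641, 3.1962, 1.0000)
after link 5: o_5 = (-0.8660, 5.6962, -0.0000)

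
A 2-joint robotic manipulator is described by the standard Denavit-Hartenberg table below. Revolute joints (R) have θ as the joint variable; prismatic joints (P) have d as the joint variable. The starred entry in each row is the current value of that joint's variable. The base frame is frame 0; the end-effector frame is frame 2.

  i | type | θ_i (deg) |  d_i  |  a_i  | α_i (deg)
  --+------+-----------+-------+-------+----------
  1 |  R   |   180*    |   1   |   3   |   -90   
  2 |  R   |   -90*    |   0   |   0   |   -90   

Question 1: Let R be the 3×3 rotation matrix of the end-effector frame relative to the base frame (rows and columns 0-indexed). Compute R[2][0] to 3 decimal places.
1.000

End-effector x-axis (col 0 of R) = (-0.0000,0.0000,1.0000)
R[2][0] = 1.0000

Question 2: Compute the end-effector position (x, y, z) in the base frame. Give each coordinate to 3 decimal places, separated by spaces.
after link 1: o_1 = (-3.0000, 0.0000, 1.0000)
after link 2: o_2 = (-3.0000, 0.0000, 1.0000)

-3.000 0.000 1.000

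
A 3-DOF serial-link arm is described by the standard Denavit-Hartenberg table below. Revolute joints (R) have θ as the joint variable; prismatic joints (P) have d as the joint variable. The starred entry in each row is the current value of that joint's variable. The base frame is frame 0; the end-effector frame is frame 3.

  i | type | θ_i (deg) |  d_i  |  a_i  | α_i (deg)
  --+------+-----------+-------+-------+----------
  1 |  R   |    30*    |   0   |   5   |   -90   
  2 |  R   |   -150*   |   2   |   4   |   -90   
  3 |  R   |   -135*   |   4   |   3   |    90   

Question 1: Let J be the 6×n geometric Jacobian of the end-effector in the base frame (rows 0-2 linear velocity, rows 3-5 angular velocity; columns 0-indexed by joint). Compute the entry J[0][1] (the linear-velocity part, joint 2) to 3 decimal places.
axis z_1 = (-0.5000,0.8660,0.0000); lever o_n−o_1 = (-1.7376,3.7557,4.4034)
cross product → J_v[:, 1] = (3.8135,2.2017,-0.3730)
J_ω[:, 1] = z_1
entry J[0][1] = 3.8135

3.813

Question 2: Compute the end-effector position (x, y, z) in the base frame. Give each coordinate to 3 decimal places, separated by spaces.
after link 1: o_1 = (4.3301, 2.5000, 0.0000)
after link 2: o_2 = (0.3301, 2.5000, 2.0000)
after link 3: o_3 = (2.5925, 6.2557, 4.4034)

2.593 6.256 4.403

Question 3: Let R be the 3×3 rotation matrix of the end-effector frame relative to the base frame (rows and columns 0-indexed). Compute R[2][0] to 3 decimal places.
-0.354

End-effector x-axis (col 0 of R) = (0.1768,0.9186,-0.3536)
R[2][0] = -0.3536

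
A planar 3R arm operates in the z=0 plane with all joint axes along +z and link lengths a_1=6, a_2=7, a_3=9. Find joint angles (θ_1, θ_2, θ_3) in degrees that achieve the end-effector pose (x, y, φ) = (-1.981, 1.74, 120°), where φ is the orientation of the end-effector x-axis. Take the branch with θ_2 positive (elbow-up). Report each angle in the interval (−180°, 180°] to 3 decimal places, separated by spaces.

wrist centre = target − a_3·(cos φ, sin φ) = (2.5190, -6.0542)
cos θ_2 = (42.9990−6²−7²)/(2·6·7) = -0.5000; θ_2 = 120.0008° (elbow-up)
β = atan2(-6.0542,2.5190) = -67.4091°; ψ = atan2(6.0621,2.4999) = 67.5896°
θ_1 = β − ψ = -134.9987°
θ_3 = φ − θ_1 − θ_2 = 134.9980° (wrapped to (-180°,180°])

-134.999 120.001 134.998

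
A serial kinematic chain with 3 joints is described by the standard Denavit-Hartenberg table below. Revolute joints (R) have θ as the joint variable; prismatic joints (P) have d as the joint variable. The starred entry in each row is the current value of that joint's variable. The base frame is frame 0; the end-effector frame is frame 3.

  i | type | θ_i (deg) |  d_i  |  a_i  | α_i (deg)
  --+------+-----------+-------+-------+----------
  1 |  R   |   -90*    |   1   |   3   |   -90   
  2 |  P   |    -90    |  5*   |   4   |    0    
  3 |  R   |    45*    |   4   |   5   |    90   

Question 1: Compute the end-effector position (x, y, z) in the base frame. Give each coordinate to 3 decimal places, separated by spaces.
9.000 -6.536 8.536

after link 1: o_1 = (0.0000, -3.0000, 1.0000)
after link 2: o_2 = (5.0000, -3.0000, 5.0000)
after link 3: o_3 = (9.0000, -6.5355, 8.5355)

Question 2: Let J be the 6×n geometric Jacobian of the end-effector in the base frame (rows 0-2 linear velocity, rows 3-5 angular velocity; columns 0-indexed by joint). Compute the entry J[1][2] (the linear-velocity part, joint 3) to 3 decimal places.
-3.536

axis z_2 = (1.0000,0.0000,0.0000); lever o_n−o_2 = (4.0000,-3.5355,3.5355)
cross product → J_v[:, 2] = (0.0000,-3.5355,-3.5355)
J_ω[:, 2] = z_2
entry J[1][2] = -3.5355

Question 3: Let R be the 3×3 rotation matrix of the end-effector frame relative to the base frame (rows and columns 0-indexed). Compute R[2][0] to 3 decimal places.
End-effector x-axis (col 0 of R) = (-0.0000,-0.7071,0.7071)
R[2][0] = 0.7071

0.707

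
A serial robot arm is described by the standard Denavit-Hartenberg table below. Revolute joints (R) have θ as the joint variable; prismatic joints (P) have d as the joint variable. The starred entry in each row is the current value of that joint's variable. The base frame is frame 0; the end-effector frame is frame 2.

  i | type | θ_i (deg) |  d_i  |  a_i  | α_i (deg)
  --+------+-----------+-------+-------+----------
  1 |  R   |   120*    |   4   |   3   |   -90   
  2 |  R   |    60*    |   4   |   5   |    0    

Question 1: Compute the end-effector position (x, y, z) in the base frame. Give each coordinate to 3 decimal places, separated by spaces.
-6.214 2.763 -0.330

after link 1: o_1 = (-1.5000, 2.5981, 4.0000)
after link 2: o_2 = (-6.2141, 2.7631, -0.3301)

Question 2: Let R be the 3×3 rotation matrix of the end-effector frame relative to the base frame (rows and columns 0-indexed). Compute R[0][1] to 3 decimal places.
End-effector y-axis (col 1 of R) = (0.4330,-0.7500,-0.5000)
R[0][1] = 0.4330

0.433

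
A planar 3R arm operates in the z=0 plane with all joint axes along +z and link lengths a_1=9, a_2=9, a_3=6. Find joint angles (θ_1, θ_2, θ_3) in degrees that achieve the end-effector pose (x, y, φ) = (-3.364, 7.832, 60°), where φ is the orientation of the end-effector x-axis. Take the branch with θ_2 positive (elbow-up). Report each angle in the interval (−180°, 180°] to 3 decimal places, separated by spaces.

wrist centre = target − a_3·(cos φ, sin φ) = (-6.3640, 2.6358)
cos θ_2 = (47.4482−9²−9²)/(2·9·9) = -0.7071; θ_2 = 135.0003° (elbow-up)
β = atan2(2.6358,-6.3640) = 157.5016°; ψ = atan2(6.3639,2.6360) = 67.5001°
θ_1 = β − ψ = 90.0015°
θ_3 = φ − θ_1 − θ_2 = -165.0017° (wrapped to (-180°,180°])

90.001 135.000 -165.002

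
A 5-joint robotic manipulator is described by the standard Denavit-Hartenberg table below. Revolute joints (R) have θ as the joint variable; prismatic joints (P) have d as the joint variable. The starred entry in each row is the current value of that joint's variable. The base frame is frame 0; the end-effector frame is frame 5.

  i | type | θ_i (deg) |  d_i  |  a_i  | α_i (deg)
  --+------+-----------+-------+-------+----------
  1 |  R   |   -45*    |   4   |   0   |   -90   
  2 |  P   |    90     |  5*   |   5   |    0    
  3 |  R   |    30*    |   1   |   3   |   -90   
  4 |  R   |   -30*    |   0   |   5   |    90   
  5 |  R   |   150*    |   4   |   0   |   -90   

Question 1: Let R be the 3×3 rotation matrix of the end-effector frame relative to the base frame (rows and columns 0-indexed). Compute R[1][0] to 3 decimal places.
End-effector x-axis (col 0 of R) = (-0.3472,-0.2652,0.8995)
R[1][0] = -0.2652

-0.265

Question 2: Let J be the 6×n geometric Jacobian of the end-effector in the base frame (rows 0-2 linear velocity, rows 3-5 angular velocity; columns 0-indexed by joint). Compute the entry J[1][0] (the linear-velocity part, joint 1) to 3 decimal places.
6.575

axis z_0 = ẑ; lever o_n−o_0 = (6.5754,10.3444,-5.6160)
cross product → J_v[:, 0] = (-10.3444,6.5754,0.0000)
J_ω[:, 0] = z_0
entry J[1][0] = 6.5754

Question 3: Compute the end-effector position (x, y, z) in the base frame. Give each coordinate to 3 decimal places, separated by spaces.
6.575 10.344 -5.616

after link 1: o_1 = (0.0000, 0.0000, 4.0000)
after link 2: o_2 = (3.5355, 3.5355, -1.0000)
after link 3: o_3 = (3.1820, 5.3033, -3.5981)
after link 4: o_4 = (3.4188, 8.6020, -7.3481)
after link 5: o_5 = (6.5754, 10.3444, -5.6160)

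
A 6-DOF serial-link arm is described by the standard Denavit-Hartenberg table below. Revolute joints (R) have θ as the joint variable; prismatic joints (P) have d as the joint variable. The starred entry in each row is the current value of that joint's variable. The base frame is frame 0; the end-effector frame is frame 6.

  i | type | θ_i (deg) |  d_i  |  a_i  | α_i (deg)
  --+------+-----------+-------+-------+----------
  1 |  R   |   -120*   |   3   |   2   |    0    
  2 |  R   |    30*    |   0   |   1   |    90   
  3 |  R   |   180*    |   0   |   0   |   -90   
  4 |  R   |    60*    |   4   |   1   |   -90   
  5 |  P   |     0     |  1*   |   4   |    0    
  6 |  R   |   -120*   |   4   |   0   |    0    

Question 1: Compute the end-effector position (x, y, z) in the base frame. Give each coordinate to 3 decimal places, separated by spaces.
after link 1: o_1 = (-1.0000, -1.7321, 3.0000)
after link 2: o_2 = (-1.0000, -2.7321, 3.0000)
after link 3: o_3 = (-1.0000, -2.7321, 3.0000)
after link 4: o_4 = (-0.1340, -2.2321, -1.0000)
after link 5: o_5 = (3.8301, -1.0981, -1.0000)
after link 6: o_6 = (5.8301, -4.5622, -1.0000)

5.830 -4.562 -1.000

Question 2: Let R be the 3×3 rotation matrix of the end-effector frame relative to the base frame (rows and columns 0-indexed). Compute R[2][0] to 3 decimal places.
End-effector x-axis (col 0 of R) = (-0.4330,-0.2500,-0.8660)
R[2][0] = -0.8660

-0.866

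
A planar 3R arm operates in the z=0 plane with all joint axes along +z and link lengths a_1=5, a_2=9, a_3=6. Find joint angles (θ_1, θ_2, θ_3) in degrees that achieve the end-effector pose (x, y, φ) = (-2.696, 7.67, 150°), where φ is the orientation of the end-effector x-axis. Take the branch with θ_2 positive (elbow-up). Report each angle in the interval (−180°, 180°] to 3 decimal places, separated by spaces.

wrist centre = target − a_3·(cos φ, sin φ) = (2.5002, 4.6700)
cos θ_2 = (28.0597−5²−9²)/(2·5·9) = -0.8660; θ_2 = 149.9975° (elbow-up)
β = atan2(4.6700,2.5002) = 61.8370°; ψ = atan2(4.5003,-2.7940) = 121.8341°
θ_1 = β − ψ = -59.9971°
θ_3 = φ − θ_1 − θ_2 = 59.9996° (wrapped to (-180°,180°])

-59.997 149.998 60.000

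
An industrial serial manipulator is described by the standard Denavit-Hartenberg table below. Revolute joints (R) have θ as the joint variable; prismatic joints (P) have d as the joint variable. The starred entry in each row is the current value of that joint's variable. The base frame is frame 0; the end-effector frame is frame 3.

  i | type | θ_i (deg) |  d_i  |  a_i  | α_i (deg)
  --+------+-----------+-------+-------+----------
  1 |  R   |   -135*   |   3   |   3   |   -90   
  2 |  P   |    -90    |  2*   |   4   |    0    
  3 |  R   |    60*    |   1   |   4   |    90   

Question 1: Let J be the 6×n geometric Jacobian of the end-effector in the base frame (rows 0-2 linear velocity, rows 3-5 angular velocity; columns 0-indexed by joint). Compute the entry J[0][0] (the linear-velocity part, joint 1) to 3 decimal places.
6.692

axis z_0 = ẑ; lever o_n−o_0 = (-2.4495,-6.6921,9.0000)
cross product → J_v[:, 0] = (6.6921,-2.4495,0.0000)
J_ω[:, 0] = z_0
entry J[0][0] = 6.6921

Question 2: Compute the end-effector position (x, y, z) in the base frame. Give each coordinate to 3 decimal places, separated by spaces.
after link 1: o_1 = (-2.1213, -2.1213, 3.0000)
after link 2: o_2 = (-0.7071, -3.5355, 7.0000)
after link 3: o_3 = (-2.4495, -6.6921, 9.0000)

-2.449 -6.692 9.000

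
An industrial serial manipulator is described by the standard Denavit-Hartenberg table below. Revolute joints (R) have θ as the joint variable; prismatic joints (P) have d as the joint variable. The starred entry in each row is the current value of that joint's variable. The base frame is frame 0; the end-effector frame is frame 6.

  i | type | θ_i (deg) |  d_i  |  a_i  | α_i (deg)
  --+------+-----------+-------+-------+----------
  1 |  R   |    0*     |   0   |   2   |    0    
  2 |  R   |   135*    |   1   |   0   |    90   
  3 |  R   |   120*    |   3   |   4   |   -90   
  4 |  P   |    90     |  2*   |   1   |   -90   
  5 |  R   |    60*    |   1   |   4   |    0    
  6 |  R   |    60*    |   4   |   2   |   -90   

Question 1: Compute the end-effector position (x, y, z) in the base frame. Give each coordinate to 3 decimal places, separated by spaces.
after link 1: o_1 = (2.0000, 0.0000, 0.0000)
after link 2: o_2 = (2.0000, 0.0000, 1.0000)
after link 3: o_3 = (5.5355, 0.7071, 4.4641)
after link 4: o_4 = (6.0532, -1.2247, 3.4641)
after link 5: o_5 = (2.1641, -0.1641, 4.3301)
after link 6: o_6 = (0.3963, 3.0179, 1.7321)

0.396 3.018 1.732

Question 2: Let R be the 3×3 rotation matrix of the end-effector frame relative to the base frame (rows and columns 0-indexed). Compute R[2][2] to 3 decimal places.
-0.250

End-effector z-axis (col 2 of R) = (0.9186,0.3062,-0.2500)
R[2][2] = -0.2500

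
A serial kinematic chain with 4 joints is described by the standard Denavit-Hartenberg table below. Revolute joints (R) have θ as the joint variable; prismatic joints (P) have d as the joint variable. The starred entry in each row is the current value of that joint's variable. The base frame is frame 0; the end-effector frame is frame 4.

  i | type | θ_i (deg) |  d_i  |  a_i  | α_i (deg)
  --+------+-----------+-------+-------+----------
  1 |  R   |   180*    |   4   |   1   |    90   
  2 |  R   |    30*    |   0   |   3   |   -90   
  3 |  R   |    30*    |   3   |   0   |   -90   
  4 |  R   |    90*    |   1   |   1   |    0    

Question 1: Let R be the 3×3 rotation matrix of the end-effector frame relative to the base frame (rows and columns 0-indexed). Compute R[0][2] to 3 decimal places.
0.433

End-effector z-axis (col 2 of R) = (0.4330,-0.8660,-0.2500)
R[0][2] = 0.4330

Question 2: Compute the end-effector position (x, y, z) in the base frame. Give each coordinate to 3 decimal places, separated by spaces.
after link 1: o_1 = (-1.0000, 0.0000, 4.0000)
after link 2: o_2 = (-3.5981, 0.0000, 5.5000)
after link 3: o_3 = (-2.0981, 0.0000, 8.0981)
after link 4: o_4 = (-2.1651, -0.8660, 6.9821)

-2.165 -0.866 6.982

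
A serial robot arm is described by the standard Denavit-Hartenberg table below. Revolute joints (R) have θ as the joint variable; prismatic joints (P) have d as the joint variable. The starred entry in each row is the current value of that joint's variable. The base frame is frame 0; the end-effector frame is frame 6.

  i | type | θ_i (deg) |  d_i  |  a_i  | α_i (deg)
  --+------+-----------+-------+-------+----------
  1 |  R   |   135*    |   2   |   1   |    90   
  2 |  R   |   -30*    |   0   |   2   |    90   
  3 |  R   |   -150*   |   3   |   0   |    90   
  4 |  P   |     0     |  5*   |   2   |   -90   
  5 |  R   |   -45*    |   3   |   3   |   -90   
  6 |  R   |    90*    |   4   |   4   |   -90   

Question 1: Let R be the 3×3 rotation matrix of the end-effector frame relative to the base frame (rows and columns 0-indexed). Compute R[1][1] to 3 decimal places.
End-effector y-axis (col 1 of R) = (0.5245,0.8415,-0.1294)
R[1][1] = 0.8415

0.842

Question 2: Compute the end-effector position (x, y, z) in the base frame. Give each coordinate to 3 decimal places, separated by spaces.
3.947 -3.604 3.351

after link 1: o_1 = (-0.7071, 0.7071, 2.0000)
after link 2: o_2 = (-1.9319, 1.9319, 1.0000)
after link 3: o_3 = (-0.8712, 0.8712, -1.5981)
after link 4: o_4 = (4.0752, 0.6344, 0.5179)
after link 5: o_5 = (7.4594, -1.6518, -0.6312)
after link 6: o_6 = (3.9471, -3.6036, 3.3505)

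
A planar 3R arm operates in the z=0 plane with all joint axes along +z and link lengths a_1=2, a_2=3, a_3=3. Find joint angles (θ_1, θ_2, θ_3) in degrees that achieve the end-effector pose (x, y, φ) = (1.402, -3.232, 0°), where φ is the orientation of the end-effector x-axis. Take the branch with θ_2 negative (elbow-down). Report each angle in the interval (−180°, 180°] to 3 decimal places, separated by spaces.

-59.997 -90.003 150.000

wrist centre = target − a_3·(cos φ, sin φ) = (-1.5980, -3.2320)
cos θ_2 = (12.9994−2²−3²)/(2·2·3) = -0.0000; θ_2 = -90.0027° (elbow-down)
β = atan2(-3.2320,-1.5980) = -116.3092°; ψ = atan2(-3.0000,1.9999) = -56.3118°
θ_1 = β − ψ = -59.9974°
θ_3 = φ − θ_1 − θ_2 = 150.0001° (wrapped to (-180°,180°])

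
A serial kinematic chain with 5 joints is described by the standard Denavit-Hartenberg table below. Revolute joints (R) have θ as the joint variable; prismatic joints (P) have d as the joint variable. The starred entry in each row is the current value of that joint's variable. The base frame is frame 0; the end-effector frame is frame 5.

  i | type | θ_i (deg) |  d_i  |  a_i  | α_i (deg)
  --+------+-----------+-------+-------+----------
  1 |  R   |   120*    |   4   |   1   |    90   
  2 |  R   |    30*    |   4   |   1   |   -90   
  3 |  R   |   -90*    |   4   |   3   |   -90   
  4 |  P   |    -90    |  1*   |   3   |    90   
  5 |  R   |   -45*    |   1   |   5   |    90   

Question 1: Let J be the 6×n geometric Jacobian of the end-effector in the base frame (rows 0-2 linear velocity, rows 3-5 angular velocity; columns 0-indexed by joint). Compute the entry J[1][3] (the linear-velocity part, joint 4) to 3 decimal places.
prismatic axis z_3 = (-0.4330,0.7500,0.5000)
J_v[:, 3] = z_3; J_ω[:, 3] = (0,0,0)
entry J[1][3] = 0.7500

0.750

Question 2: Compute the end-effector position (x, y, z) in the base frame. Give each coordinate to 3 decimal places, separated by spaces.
7.995 -1.848 12.356

after link 1: o_1 = (-0.5000, 0.8660, 4.0000)
after link 2: o_2 = (2.5311, 3.6160, 4.5000)
after link 3: o_3 = (6.1292, 3.3840, 7.9641)
after link 4: o_4 = (6.4462, 2.8349, 11.0622)
after link 5: o_5 = (7.9949, -1.8476, 12.3563)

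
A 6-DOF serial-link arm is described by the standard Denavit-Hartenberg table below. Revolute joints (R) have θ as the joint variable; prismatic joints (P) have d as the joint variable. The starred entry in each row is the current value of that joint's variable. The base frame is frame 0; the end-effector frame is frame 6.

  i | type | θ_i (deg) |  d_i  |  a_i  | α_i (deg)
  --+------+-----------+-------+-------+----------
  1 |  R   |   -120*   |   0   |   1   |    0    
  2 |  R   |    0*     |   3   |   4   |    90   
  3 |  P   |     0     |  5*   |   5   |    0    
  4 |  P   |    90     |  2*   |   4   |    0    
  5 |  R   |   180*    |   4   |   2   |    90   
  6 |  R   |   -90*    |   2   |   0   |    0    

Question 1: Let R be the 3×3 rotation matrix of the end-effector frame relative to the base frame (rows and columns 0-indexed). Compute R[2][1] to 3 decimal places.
End-effector y-axis (col 1 of R) = (-0.0000,0.0000,-1.0000)
R[2][1] = -1.0000

-1.000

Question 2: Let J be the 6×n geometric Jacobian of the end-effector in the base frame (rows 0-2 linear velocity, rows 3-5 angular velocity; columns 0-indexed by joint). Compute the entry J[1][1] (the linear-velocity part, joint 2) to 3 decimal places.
-13.026

axis z_1 = (0.0000,0.0000,1.0000); lever o_n−o_1 = (-13.0263,-0.5622,5.0000)
cross product → J_v[:, 1] = (0.5622,-13.0263,0.0000)
J_ω[:, 1] = z_1
entry J[1][1] = -13.0263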